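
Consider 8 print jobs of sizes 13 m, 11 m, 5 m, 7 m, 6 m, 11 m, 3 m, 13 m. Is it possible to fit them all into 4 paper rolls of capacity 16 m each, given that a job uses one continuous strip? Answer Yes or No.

No

Total = 69 m; ⌈69/16⌉ = 5.
At least 5 paper rolls are required, but only 4 are allowed.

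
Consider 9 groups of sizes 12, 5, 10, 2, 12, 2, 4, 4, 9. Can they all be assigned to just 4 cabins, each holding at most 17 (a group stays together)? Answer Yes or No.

Yes

A valid assignment using 4 cabins:
  cabin 1: 12 + 5 = 17
  cabin 2: 12 + 4 = 16
  cabin 3: 10 + 4 + 2 = 16
  cabin 4: 9 + 2 = 11
Every load is within 17, so 4 cabins suffice.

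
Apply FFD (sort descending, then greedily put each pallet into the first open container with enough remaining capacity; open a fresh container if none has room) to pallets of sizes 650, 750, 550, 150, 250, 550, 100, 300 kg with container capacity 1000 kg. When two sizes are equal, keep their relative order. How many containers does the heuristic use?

4

Sorted descending: 750, 650, 550, 550, 300, 250, 150, 100.
  750 → container 1 (new)  [load 750/1000]
  650 → container 2 (new)  [load 650/1000]
  550 → container 3 (new)  [load 550/1000]
  550 → container 4 (new)  [load 550/1000]
  300 → container 2  [load 950/1000]
  250 → container 1  [load 1000/1000]
  150 → container 3  [load 700/1000]
  100 → container 3  [load 800/1000]
4 containers opened.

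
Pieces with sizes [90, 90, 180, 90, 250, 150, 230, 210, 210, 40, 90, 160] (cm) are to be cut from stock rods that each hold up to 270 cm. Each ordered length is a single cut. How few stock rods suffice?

Total = 250 + 230 + 210 + 210 + 180 + 160 + 150 + 90 + 90 + 90 + 90 + 40 = 1790 cm.
Lower bound: ⌈1790/270⌉ = 7 stock rods.
A packing using 8 stock rods:
  stock rod 1: 250 = 250
  stock rod 2: 230 + 40 = 270
  stock rod 3: 210 = 210
  stock rod 4: 210 = 210
  stock rod 5: 180 + 90 = 270
  stock rod 6: 160 + 90 = 250
  stock rod 7: 150 + 90 = 240
  stock rod 8: 90 = 90
No arrangement into 7 stock rods stays within capacity, so 8 is optimal.

8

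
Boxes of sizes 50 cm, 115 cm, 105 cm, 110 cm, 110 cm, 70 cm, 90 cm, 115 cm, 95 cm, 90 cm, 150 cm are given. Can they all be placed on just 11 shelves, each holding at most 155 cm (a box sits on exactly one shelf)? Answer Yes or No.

A valid assignment using 10 shelves:
  shelf 1: 150 = 150
  shelf 2: 115 = 115
  shelf 3: 115 = 115
  shelf 4: 110 = 110
  shelf 5: 110 = 110
  shelf 6: 105 + 50 = 155
  shelf 7: 95 = 95
  shelf 8: 90 = 90
  shelf 9: 90 = 90
  shelf 10: 70 = 70
That uses only 10 ≤ 11, so 11 shelves are enough.

Yes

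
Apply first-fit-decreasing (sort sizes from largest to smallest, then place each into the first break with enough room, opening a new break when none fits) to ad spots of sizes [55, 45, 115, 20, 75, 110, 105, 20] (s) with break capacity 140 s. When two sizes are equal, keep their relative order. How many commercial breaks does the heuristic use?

5

Sorted descending: 115, 110, 105, 75, 55, 45, 20, 20.
  115 → break 1 (new)  [load 115/140]
  110 → break 2 (new)  [load 110/140]
  105 → break 3 (new)  [load 105/140]
  75 → break 4 (new)  [load 75/140]
  55 → break 4  [load 130/140]
  45 → break 5 (new)  [load 45/140]
  20 → break 1  [load 135/140]
  20 → break 2  [load 130/140]
5 commercial breaks opened.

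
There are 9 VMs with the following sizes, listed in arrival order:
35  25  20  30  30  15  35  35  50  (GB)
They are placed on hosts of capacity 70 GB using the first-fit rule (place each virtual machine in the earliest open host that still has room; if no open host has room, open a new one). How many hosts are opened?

5

  35 → host 1 (new)  [load 35/70]
  25 → host 1  [load 60/70]
  20 → host 2 (new)  [load 20/70]
  30 → host 2  [load 50/70]
  30 → host 3 (new)  [load 30/70]
  15 → host 2  [load 65/70]
  35 → host 3  [load 65/70]
  35 → host 4 (new)  [load 35/70]
  50 → host 5 (new)  [load 50/70]
5 hosts opened.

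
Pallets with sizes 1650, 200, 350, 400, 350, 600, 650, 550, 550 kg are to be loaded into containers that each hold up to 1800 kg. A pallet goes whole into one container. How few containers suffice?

4

Total = 1650 + 650 + 600 + 550 + 550 + 400 + 350 + 350 + 200 = 5300 kg.
Lower bound: ⌈5300/1800⌉ = 3 containers.
A packing using 4 containers:
  container 1: 1650 = 1650
  container 2: 650 + 600 + 550 = 1800
  container 3: 550 + 400 + 350 + 350 = 1650
  container 4: 200 = 200
No arrangement into 3 containers stays within capacity, so 4 is optimal.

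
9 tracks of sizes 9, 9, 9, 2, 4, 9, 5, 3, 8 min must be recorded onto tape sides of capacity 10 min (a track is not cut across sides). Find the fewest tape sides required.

7

Total = 9 + 9 + 9 + 9 + 8 + 5 + 4 + 3 + 2 = 58 min.
Lower bound: ⌈58/10⌉ = 6 tape sides.
A packing using 7 tape sides:
  side 1: 9 = 9
  side 2: 9 = 9
  side 3: 9 = 9
  side 4: 9 = 9
  side 5: 8 + 2 = 10
  side 6: 5 + 4 = 9
  side 7: 3 = 3
No arrangement into 6 tape sides stays within capacity, so 7 is optimal.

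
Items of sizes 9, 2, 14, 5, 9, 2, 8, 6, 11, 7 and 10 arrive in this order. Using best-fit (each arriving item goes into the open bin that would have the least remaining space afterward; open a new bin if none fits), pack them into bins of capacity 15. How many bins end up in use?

  9 → bin 1 (new)  [load 9/15]
  2 → bin 1  [load 11/15]
  14 → bin 2 (new)  [load 14/15]
  5 → bin 3 (new)  [load 5/15]
  9 → bin 3  [load 14/15]
  2 → bin 1  [load 13/15]
  8 → bin 4 (new)  [load 8/15]
  6 → bin 4  [load 14/15]
  11 → bin 5 (new)  [load 11/15]
  7 → bin 6 (new)  [load 7/15]
  10 → bin 7 (new)  [load 10/15]
7 bins opened.

7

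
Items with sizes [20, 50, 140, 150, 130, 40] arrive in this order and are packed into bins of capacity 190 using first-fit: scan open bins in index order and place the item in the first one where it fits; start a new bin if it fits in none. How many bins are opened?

4

  20 → bin 1 (new)  [load 20/190]
  50 → bin 1  [load 70/190]
  140 → bin 2 (new)  [load 140/190]
  150 → bin 3 (new)  [load 150/190]
  130 → bin 4 (new)  [load 130/190]
  40 → bin 1  [load 110/190]
4 bins opened.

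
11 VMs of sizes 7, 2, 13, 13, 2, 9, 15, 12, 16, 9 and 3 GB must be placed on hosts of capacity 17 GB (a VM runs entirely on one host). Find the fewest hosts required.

7

Total = 16 + 15 + 13 + 13 + 12 + 9 + 9 + 7 + 3 + 2 + 2 = 101 GB.
Lower bound: ⌈101/17⌉ = 6 hosts.
Also, 7 VMs each exceed 17/2 GB, and no two of those can share a host, so at least 7 hosts are needed.
A packing using 7 hosts:
  host 1: 16 = 16
  host 2: 15 + 2 = 17
  host 3: 13 + 3 = 16
  host 4: 13 + 2 = 15
  host 5: 12 = 12
  host 6: 9 + 7 = 16
  host 7: 9 = 9
This matches the lower bound, so 7 is optimal.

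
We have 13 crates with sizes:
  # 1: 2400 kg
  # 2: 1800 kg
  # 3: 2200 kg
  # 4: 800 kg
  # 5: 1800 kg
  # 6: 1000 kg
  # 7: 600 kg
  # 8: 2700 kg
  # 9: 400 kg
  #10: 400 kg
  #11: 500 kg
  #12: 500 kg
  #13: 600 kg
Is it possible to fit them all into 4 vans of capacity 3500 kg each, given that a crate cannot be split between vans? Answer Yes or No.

Total = 15700 kg; ⌈15700/3500⌉ = 5.
At least 5 vans are required, but only 4 are allowed.

No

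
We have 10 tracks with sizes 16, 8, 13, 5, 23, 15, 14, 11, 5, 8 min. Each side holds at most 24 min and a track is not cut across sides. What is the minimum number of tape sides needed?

5

Total = 23 + 16 + 15 + 14 + 13 + 11 + 8 + 8 + 5 + 5 = 118 min.
Lower bound: ⌈118/24⌉ = 5 tape sides.
A packing using 5 tape sides:
  side 1: 23 = 23
  side 2: 16 + 8 = 24
  side 3: 15 + 8 = 23
  side 4: 14 + 5 + 5 = 24
  side 5: 13 + 11 = 24
This matches the lower bound, so 5 is optimal.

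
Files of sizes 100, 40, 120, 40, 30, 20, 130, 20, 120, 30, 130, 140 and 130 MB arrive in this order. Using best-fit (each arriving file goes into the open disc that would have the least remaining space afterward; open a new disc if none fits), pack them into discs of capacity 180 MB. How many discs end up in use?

7

  100 → disc 1 (new)  [load 100/180]
  40 → disc 1  [load 140/180]
  120 → disc 2 (new)  [load 120/180]
  40 → disc 1  [load 180/180]
  30 → disc 2  [load 150/180]
  20 → disc 2  [load 170/180]
  130 → disc 3 (new)  [load 130/180]
  20 → disc 3  [load 150/180]
  120 → disc 4 (new)  [load 120/180]
  30 → disc 3  [load 180/180]
  130 → disc 5 (new)  [load 130/180]
  140 → disc 6 (new)  [load 140/180]
  130 → disc 7 (new)  [load 130/180]
7 discs opened.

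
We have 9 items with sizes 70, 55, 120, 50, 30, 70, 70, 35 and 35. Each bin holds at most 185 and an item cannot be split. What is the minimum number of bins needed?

3

Total = 120 + 70 + 70 + 70 + 55 + 50 + 35 + 35 + 30 = 535.
Lower bound: ⌈535/185⌉ = 3 bins.
A packing using 3 bins:
  bin 1: 120 + 55 = 175
  bin 2: 70 + 70 + 35 = 175
  bin 3: 70 + 50 + 35 + 30 = 185
This matches the lower bound, so 3 is optimal.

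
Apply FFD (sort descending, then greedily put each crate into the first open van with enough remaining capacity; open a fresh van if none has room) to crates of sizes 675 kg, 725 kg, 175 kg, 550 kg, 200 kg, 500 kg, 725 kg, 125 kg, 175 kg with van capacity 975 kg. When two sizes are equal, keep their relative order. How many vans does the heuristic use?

Sorted descending: 725, 725, 675, 550, 500, 200, 175, 175, 125.
  725 → van 1 (new)  [load 725/975]
  725 → van 2 (new)  [load 725/975]
  675 → van 3 (new)  [load 675/975]
  550 → van 4 (new)  [load 550/975]
  500 → van 5 (new)  [load 500/975]
  200 → van 1  [load 925/975]
  175 → van 2  [load 900/975]
  175 → van 3  [load 850/975]
  125 → van 3  [load 975/975]
5 vans opened.

5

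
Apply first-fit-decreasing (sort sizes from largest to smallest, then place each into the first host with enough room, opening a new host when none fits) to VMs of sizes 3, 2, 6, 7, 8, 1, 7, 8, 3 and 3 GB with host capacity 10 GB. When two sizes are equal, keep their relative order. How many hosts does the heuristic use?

Sorted descending: 8, 8, 7, 7, 6, 3, 3, 3, 2, 1.
  8 → host 1 (new)  [load 8/10]
  8 → host 2 (new)  [load 8/10]
  7 → host 3 (new)  [load 7/10]
  7 → host 4 (new)  [load 7/10]
  6 → host 5 (new)  [load 6/10]
  3 → host 3  [load 10/10]
  3 → host 4  [load 10/10]
  3 → host 5  [load 9/10]
  2 → host 1  [load 10/10]
  1 → host 2  [load 9/10]
5 hosts opened.

5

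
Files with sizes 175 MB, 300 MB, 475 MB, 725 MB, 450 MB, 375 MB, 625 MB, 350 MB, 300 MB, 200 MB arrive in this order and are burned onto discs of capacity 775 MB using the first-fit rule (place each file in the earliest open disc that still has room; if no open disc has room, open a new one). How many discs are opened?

  175 → disc 1 (new)  [load 175/775]
  300 → disc 1  [load 475/775]
  475 → disc 2 (new)  [load 475/775]
  725 → disc 3 (new)  [load 725/775]
  450 → disc 4 (new)  [load 450/775]
  375 → disc 5 (new)  [load 375/775]
  625 → disc 6 (new)  [load 625/775]
  350 → disc 5  [load 725/775]
  300 → disc 1  [load 775/775]
  200 → disc 2  [load 675/775]
6 discs opened.

6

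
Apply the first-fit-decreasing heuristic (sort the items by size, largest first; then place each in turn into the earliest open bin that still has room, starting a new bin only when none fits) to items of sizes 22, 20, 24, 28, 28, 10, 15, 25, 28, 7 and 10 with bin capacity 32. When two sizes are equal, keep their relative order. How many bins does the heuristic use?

Sorted descending: 28, 28, 28, 25, 24, 22, 20, 15, 10, 10, 7.
  28 → bin 1 (new)  [load 28/32]
  28 → bin 2 (new)  [load 28/32]
  28 → bin 3 (new)  [load 28/32]
  25 → bin 4 (new)  [load 25/32]
  24 → bin 5 (new)  [load 24/32]
  22 → bin 6 (new)  [load 22/32]
  20 → bin 7 (new)  [load 20/32]
  15 → bin 8 (new)  [load 15/32]
  10 → bin 6  [load 32/32]
  10 → bin 7  [load 30/32]
  7 → bin 4  [load 32/32]
8 bins opened.

8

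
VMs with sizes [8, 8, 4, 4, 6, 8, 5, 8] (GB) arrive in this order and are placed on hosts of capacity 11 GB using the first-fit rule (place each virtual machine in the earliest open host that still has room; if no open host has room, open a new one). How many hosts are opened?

6

  8 → host 1 (new)  [load 8/11]
  8 → host 2 (new)  [load 8/11]
  4 → host 3 (new)  [load 4/11]
  4 → host 3  [load 8/11]
  6 → host 4 (new)  [load 6/11]
  8 → host 5 (new)  [load 8/11]
  5 → host 4  [load 11/11]
  8 → host 6 (new)  [load 8/11]
6 hosts opened.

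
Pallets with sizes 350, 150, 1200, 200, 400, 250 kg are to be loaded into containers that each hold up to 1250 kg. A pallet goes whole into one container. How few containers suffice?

Total = 1200 + 400 + 350 + 250 + 200 + 150 = 2550 kg.
Lower bound: ⌈2550/1250⌉ = 3 containers.
A packing using 3 containers:
  container 1: 1200 = 1200
  container 2: 400 + 350 + 250 + 200 = 1200
  container 3: 150 = 150
This matches the lower bound, so 3 is optimal.

3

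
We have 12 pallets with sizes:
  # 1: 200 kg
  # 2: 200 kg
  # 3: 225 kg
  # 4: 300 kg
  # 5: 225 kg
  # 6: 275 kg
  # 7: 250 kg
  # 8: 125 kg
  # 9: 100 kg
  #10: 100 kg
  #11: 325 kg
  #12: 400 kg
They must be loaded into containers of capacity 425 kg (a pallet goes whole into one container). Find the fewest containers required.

Total = 400 + 325 + 300 + 275 + 250 + 225 + 225 + 200 + 200 + 125 + 100 + 100 = 2725 kg.
Lower bound: ⌈2725/425⌉ = 7 containers.
A packing using 7 containers:
  container 1: 400 = 400
  container 2: 325 + 100 = 425
  container 3: 300 + 125 = 425
  container 4: 275 + 100 = 375
  container 5: 250 = 250
  container 6: 225 + 200 = 425
  container 7: 225 + 200 = 425
This matches the lower bound, so 7 is optimal.

7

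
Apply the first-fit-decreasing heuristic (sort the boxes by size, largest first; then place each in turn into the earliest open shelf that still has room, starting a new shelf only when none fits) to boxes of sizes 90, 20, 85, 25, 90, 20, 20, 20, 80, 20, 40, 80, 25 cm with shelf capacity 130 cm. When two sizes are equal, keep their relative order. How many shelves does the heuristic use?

Sorted descending: 90, 90, 85, 80, 80, 40, 25, 25, 20, 20, 20, 20, 20.
  90 → shelf 1 (new)  [load 90/130]
  90 → shelf 2 (new)  [load 90/130]
  85 → shelf 3 (new)  [load 85/130]
  80 → shelf 4 (new)  [load 80/130]
  80 → shelf 5 (new)  [load 80/130]
  40 → shelf 1  [load 130/130]
  25 → shelf 2  [load 115/130]
  25 → shelf 3  [load 110/130]
  20 → shelf 3  [load 130/130]
  20 → shelf 4  [load 100/130]
  20 → shelf 4  [load 120/130]
  20 → shelf 5  [load 100/130]
  20 → shelf 5  [load 120/130]
5 shelves opened.

5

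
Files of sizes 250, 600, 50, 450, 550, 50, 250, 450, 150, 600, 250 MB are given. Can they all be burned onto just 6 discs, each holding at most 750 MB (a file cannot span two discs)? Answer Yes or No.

A valid assignment using 6 discs:
  disc 1: 600 + 150 = 750
  disc 2: 600 + 50 + 50 = 700
  disc 3: 550 = 550
  disc 4: 450 + 250 = 700
  disc 5: 450 + 250 = 700
  disc 6: 250 = 250
Every load is within 750 MB, so 6 discs suffice.

Yes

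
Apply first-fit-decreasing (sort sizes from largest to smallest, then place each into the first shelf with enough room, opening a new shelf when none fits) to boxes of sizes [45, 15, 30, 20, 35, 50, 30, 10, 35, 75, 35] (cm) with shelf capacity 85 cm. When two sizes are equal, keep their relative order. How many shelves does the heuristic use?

Sorted descending: 75, 50, 45, 35, 35, 35, 30, 30, 20, 15, 10.
  75 → shelf 1 (new)  [load 75/85]
  50 → shelf 2 (new)  [load 50/85]
  45 → shelf 3 (new)  [load 45/85]
  35 → shelf 2  [load 85/85]
  35 → shelf 3  [load 80/85]
  35 → shelf 4 (new)  [load 35/85]
  30 → shelf 4  [load 65/85]
  30 → shelf 5 (new)  [load 30/85]
  20 → shelf 4  [load 85/85]
  15 → shelf 5  [load 45/85]
  10 → shelf 1  [load 85/85]
5 shelves opened.

5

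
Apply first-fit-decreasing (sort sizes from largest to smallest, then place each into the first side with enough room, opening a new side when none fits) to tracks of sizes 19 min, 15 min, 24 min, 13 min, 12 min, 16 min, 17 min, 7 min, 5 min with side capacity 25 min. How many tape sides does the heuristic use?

Sorted descending: 24, 19, 17, 16, 15, 13, 12, 7, 5.
  24 → side 1 (new)  [load 24/25]
  19 → side 2 (new)  [load 19/25]
  17 → side 3 (new)  [load 17/25]
  16 → side 4 (new)  [load 16/25]
  15 → side 5 (new)  [load 15/25]
  13 → side 6 (new)  [load 13/25]
  12 → side 6  [load 25/25]
  7 → side 3  [load 24/25]
  5 → side 2  [load 24/25]
6 tape sides opened.

6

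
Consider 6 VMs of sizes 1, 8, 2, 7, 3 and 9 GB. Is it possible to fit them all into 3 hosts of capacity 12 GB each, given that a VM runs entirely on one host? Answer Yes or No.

Yes

A valid assignment using 3 hosts:
  host 1: 9 + 3 = 12
  host 2: 8 + 2 + 1 = 11
  host 3: 7 = 7
Every load is within 12 GB, so 3 hosts suffice.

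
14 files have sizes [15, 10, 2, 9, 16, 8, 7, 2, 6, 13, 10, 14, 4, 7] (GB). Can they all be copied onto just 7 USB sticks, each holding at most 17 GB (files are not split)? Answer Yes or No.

No

Total = 123 GB; ⌈123/17⌉ = 8.
At least 8 USB sticks are required, but only 7 are allowed.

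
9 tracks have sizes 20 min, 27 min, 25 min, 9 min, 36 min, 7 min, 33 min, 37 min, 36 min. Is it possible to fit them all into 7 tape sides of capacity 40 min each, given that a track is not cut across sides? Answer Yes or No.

A valid assignment using 7 tape sides:
  side 1: 37 = 37
  side 2: 36 = 36
  side 3: 36 = 36
  side 4: 33 + 7 = 40
  side 5: 27 + 9 = 36
  side 6: 25 = 25
  side 7: 20 = 20
Every load is within 40 min, so 7 tape sides suffice.

Yes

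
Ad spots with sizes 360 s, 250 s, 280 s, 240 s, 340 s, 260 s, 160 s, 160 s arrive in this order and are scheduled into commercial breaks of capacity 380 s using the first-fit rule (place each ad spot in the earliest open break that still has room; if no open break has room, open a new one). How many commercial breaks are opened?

  360 → break 1 (new)  [load 360/380]
  250 → break 2 (new)  [load 250/380]
  280 → break 3 (new)  [load 280/380]
  240 → break 4 (new)  [load 240/380]
  340 → break 5 (new)  [load 340/380]
  260 → break 6 (new)  [load 260/380]
  160 → break 7 (new)  [load 160/380]
  160 → break 7  [load 320/380]
7 commercial breaks opened.

7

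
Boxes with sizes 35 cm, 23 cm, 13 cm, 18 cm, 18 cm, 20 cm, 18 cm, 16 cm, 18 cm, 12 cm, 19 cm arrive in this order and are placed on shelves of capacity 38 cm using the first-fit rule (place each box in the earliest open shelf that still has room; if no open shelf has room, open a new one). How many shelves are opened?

  35 → shelf 1 (new)  [load 35/38]
  23 → shelf 2 (new)  [load 23/38]
  13 → shelf 2  [load 36/38]
  18 → shelf 3 (new)  [load 18/38]
  18 → shelf 3  [load 36/38]
  20 → shelf 4 (new)  [load 20/38]
  18 → shelf 4  [load 38/38]
  16 → shelf 5 (new)  [load 16/38]
  18 → shelf 5  [load 34/38]
  12 → shelf 6 (new)  [load 12/38]
  19 → shelf 6  [load 31/38]
6 shelves opened.

6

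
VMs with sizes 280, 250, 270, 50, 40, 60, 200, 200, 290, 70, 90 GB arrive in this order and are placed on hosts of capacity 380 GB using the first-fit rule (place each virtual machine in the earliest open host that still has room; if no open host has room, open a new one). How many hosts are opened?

  280 → host 1 (new)  [load 280/380]
  250 → host 2 (new)  [load 250/380]
  270 → host 3 (new)  [load 270/380]
  50 → host 1  [load 330/380]
  40 → host 1  [load 370/380]
  60 → host 2  [load 310/380]
  200 → host 4 (new)  [load 200/380]
  200 → host 5 (new)  [load 200/380]
  290 → host 6 (new)  [load 290/380]
  70 → host 2  [load 380/380]
  90 → host 3  [load 360/380]
6 hosts opened.

6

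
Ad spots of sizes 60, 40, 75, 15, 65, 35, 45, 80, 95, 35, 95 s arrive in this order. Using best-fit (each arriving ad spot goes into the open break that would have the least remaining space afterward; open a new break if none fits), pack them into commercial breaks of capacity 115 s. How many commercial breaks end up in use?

  60 → break 1 (new)  [load 60/115]
  40 → break 1  [load 100/115]
  75 → break 2 (new)  [load 75/115]
  15 → break 1  [load 115/115]
  65 → break 3 (new)  [load 65/115]
  35 → break 2  [load 110/115]
  45 → break 3  [load 110/115]
  80 → break 4 (new)  [load 80/115]
  95 → break 5 (new)  [load 95/115]
  35 → break 4  [load 115/115]
  95 → break 6 (new)  [load 95/115]
6 commercial breaks opened.

6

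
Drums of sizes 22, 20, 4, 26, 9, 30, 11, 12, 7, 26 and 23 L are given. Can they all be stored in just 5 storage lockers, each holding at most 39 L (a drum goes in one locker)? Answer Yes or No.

No

Total = 190 L; ⌈190/39⌉ = 5.
6 drums each exceed half the capacity and cannot share a locker, forcing at least 6 storage lockers.
At least 6 storage lockers are required, but only 5 are allowed.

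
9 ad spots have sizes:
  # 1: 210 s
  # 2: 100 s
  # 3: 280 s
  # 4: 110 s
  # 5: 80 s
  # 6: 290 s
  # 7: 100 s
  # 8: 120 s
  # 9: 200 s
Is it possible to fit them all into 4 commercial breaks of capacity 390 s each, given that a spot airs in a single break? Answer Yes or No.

Yes

A valid assignment using 4 commercial breaks:
  break 1: 290 + 100 = 390
  break 2: 280 + 110 = 390
  break 3: 210 + 120 = 330
  break 4: 200 + 100 + 80 = 380
Every load is within 390 s, so 4 commercial breaks suffice.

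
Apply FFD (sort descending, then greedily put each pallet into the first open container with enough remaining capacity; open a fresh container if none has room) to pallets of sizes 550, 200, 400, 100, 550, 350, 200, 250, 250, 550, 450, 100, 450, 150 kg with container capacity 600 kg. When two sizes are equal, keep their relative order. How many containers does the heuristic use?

8

Sorted descending: 550, 550, 550, 450, 450, 400, 350, 250, 250, 200, 200, 150, 100, 100.
  550 → container 1 (new)  [load 550/600]
  550 → container 2 (new)  [load 550/600]
  550 → container 3 (new)  [load 550/600]
  450 → container 4 (new)  [load 450/600]
  450 → container 5 (new)  [load 450/600]
  400 → container 6 (new)  [load 400/600]
  350 → container 7 (new)  [load 350/600]
  250 → container 7  [load 600/600]
  250 → container 8 (new)  [load 250/600]
  200 → container 6  [load 600/600]
  200 → container 8  [load 450/600]
  150 → container 4  [load 600/600]
  100 → container 5  [load 550/600]
  100 → container 8  [load 550/600]
8 containers opened.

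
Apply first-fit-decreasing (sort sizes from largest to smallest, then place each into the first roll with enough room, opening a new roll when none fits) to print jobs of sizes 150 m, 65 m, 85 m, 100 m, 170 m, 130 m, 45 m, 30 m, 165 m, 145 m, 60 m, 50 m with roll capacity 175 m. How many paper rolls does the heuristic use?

8

Sorted descending: 170, 165, 150, 145, 130, 100, 85, 65, 60, 50, 45, 30.
  170 → roll 1 (new)  [load 170/175]
  165 → roll 2 (new)  [load 165/175]
  150 → roll 3 (new)  [load 150/175]
  145 → roll 4 (new)  [load 145/175]
  130 → roll 5 (new)  [load 130/175]
  100 → roll 6 (new)  [load 100/175]
  85 → roll 7 (new)  [load 85/175]
  65 → roll 6  [load 165/175]
  60 → roll 7  [load 145/175]
  50 → roll 8 (new)  [load 50/175]
  45 → roll 5  [load 175/175]
  30 → roll 4  [load 175/175]
8 paper rolls opened.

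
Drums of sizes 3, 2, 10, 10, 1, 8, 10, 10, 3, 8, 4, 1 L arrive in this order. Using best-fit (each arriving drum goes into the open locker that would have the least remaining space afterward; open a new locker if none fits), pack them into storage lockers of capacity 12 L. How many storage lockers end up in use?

7

  3 → locker 1 (new)  [load 3/12]
  2 → locker 1  [load 5/12]
  10 → locker 2 (new)  [load 10/12]
  10 → locker 3 (new)  [load 10/12]
  1 → locker 2  [load 11/12]
  8 → locker 4 (new)  [load 8/12]
  10 → locker 5 (new)  [load 10/12]
  10 → locker 6 (new)  [load 10/12]
  3 → locker 4  [load 11/12]
  8 → locker 7 (new)  [load 8/12]
  4 → locker 7  [load 12/12]
  1 → locker 2  [load 12/12]
7 storage lockers opened.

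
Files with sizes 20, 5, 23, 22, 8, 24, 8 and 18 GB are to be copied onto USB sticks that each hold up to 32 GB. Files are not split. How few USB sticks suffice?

5

Total = 24 + 23 + 22 + 20 + 18 + 8 + 8 + 5 = 128 GB.
Lower bound: ⌈128/32⌉ = 4 USB sticks.
Also, 5 files each exceed 16 GB, and no two of those can share a USB stick, so at least 5 USB sticks are needed.
A packing using 5 USB sticks:
  USB stick 1: 24 + 8 = 32
  USB stick 2: 23 + 8 = 31
  USB stick 3: 22 + 5 = 27
  USB stick 4: 20 = 20
  USB stick 5: 18 = 18
This matches the lower bound, so 5 is optimal.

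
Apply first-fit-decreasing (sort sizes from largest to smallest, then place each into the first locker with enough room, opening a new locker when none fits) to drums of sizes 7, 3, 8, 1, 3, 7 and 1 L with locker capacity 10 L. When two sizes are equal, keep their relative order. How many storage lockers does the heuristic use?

Sorted descending: 8, 7, 7, 3, 3, 1, 1.
  8 → locker 1 (new)  [load 8/10]
  7 → locker 2 (new)  [load 7/10]
  7 → locker 3 (new)  [load 7/10]
  3 → locker 2  [load 10/10]
  3 → locker 3  [load 10/10]
  1 → locker 1  [load 9/10]
  1 → locker 1  [load 10/10]
3 storage lockers opened.

3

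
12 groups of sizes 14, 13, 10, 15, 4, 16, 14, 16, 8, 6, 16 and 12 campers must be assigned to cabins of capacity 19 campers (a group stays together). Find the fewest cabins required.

9

Total = 16 + 16 + 16 + 15 + 14 + 14 + 13 + 12 + 10 + 8 + 6 + 4 = 144 campers.
Lower bound: ⌈144/19⌉ = 8 cabins.
Also, 9 groups each exceed 19/2 campers, and no two of those can share a cabin, so at least 9 cabins are needed.
A packing using 9 cabins:
  cabin 1: 16 = 16
  cabin 2: 16 = 16
  cabin 3: 16 = 16
  cabin 4: 15 + 4 = 19
  cabin 5: 14 = 14
  cabin 6: 14 = 14
  cabin 7: 13 + 6 = 19
  cabin 8: 12 = 12
  cabin 9: 10 + 8 = 18
This matches the lower bound, so 9 is optimal.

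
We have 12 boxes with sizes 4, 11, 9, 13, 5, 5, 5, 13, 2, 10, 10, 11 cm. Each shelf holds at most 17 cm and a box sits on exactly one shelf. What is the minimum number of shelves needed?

7

Total = 13 + 13 + 11 + 11 + 10 + 10 + 9 + 5 + 5 + 5 + 4 + 2 = 98 cm.
Lower bound: ⌈98/17⌉ = 6 shelves.
Also, 7 boxes each exceed 17/2 cm, and no two of those can share a shelf, so at least 7 shelves are needed.
A packing using 7 shelves:
  shelf 1: 13 + 4 = 17
  shelf 2: 13 + 2 = 15
  shelf 3: 11 + 5 = 16
  shelf 4: 11 + 5 = 16
  shelf 5: 10 + 5 = 15
  shelf 6: 10 = 10
  shelf 7: 9 = 9
This matches the lower bound, so 7 is optimal.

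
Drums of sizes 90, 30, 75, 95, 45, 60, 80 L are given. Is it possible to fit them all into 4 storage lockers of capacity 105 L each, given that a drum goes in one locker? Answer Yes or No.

No

Total = 475 L; ⌈475/105⌉ = 5.
At least 5 storage lockers are required, but only 4 are allowed.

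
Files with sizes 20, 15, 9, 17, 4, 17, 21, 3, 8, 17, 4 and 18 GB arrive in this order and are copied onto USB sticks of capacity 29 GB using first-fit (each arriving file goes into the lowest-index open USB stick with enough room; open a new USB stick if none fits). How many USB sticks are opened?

  20 → USB stick 1 (new)  [load 20/29]
  15 → USB stick 2 (new)  [load 15/29]
  9 → USB stick 1  [load 29/29]
  17 → USB stick 3 (new)  [load 17/29]
  4 → USB stick 2  [load 19/29]
  17 → USB stick 4 (new)  [load 17/29]
  21 → USB stick 5 (new)  [load 21/29]
  3 → USB stick 2  [load 22/29]
  8 → USB stick 3  [load 25/29]
  17 → USB stick 6 (new)  [load 17/29]
  4 → USB stick 2  [load 26/29]
  18 → USB stick 7 (new)  [load 18/29]
7 USB sticks opened.

7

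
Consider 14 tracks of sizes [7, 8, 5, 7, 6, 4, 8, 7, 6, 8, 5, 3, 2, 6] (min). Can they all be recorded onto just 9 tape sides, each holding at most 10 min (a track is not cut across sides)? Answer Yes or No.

Total = 82 min; ⌈82/10⌉ = 9.
The bound of 9 does not rule out 9, but exhaustive search shows no assignment into 9 tape sides of capacity 10 min exists — the minimum is 10.

No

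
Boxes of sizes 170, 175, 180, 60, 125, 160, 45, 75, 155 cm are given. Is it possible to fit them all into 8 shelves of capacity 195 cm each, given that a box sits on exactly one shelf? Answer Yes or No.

A valid assignment using 7 shelves:
  shelf 1: 180 = 180
  shelf 2: 175 = 175
  shelf 3: 170 = 170
  shelf 4: 160 = 160
  shelf 5: 155 = 155
  shelf 6: 125 + 60 = 185
  shelf 7: 75 + 45 = 120
That uses only 7 ≤ 8, so 8 shelves are enough.

Yes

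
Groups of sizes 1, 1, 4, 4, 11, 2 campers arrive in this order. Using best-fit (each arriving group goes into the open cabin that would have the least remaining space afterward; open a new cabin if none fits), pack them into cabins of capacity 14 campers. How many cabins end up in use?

2

  1 → cabin 1 (new)  [load 1/14]
  1 → cabin 1  [load 2/14]
  4 → cabin 1  [load 6/14]
  4 → cabin 1  [load 10/14]
  11 → cabin 2 (new)  [load 11/14]
  2 → cabin 2  [load 13/14]
2 cabins opened.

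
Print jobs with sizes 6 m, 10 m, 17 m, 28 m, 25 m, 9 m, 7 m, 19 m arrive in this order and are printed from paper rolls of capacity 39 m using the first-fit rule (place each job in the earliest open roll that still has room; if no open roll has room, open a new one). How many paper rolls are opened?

4

  6 → roll 1 (new)  [load 6/39]
  10 → roll 1  [load 16/39]
  17 → roll 1  [load 33/39]
  28 → roll 2 (new)  [load 28/39]
  25 → roll 3 (new)  [load 25/39]
  9 → roll 2  [load 37/39]
  7 → roll 3  [load 32/39]
  19 → roll 4 (new)  [load 19/39]
4 paper rolls opened.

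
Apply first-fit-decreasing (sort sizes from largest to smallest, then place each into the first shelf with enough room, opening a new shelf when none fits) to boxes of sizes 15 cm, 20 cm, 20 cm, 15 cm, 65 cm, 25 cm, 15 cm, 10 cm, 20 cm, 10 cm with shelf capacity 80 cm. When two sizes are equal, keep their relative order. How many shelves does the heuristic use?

Sorted descending: 65, 25, 20, 20, 20, 15, 15, 15, 10, 10.
  65 → shelf 1 (new)  [load 65/80]
  25 → shelf 2 (new)  [load 25/80]
  20 → shelf 2  [load 45/80]
  20 → shelf 2  [load 65/80]
  20 → shelf 3 (new)  [load 20/80]
  15 → shelf 1  [load 80/80]
  15 → shelf 2  [load 80/80]
  15 → shelf 3  [load 35/80]
  10 → shelf 3  [load 45/80]
  10 → shelf 3  [load 55/80]
3 shelves opened.

3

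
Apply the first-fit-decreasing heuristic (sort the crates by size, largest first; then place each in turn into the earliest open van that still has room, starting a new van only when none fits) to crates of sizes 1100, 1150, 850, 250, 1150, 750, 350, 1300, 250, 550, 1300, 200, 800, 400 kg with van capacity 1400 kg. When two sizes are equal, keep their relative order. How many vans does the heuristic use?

8

Sorted descending: 1300, 1300, 1150, 1150, 1100, 850, 800, 750, 550, 400, 350, 250, 250, 200.
  1300 → van 1 (new)  [load 1300/1400]
  1300 → van 2 (new)  [load 1300/1400]
  1150 → van 3 (new)  [load 1150/1400]
  1150 → van 4 (new)  [load 1150/1400]
  1100 → van 5 (new)  [load 1100/1400]
  850 → van 6 (new)  [load 850/1400]
  800 → van 7 (new)  [load 800/1400]
  750 → van 8 (new)  [load 750/1400]
  550 → van 6  [load 1400/1400]
  400 → van 7  [load 1200/1400]
  350 → van 8  [load 1100/1400]
  250 → van 3  [load 1400/1400]
  250 → van 4  [load 1400/1400]
  200 → van 5  [load 1300/1400]
8 vans opened.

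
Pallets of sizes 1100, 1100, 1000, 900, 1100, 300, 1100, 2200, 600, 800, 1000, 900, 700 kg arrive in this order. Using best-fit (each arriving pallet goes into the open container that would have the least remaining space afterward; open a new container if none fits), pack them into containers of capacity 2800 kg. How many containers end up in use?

5

  1100 → container 1 (new)  [load 1100/2800]
  1100 → container 1  [load 2200/2800]
  1000 → container 2 (new)  [load 1000/2800]
  900 → container 2  [load 1900/2800]
  1100 → container 3 (new)  [load 1100/2800]
  300 → container 1  [load 2500/2800]
  1100 → container 3  [load 2200/2800]
  2200 → container 4 (new)  [load 2200/2800]
  600 → container 3  [load 2800/2800]
  800 → container 2  [load 2700/2800]
  1000 → container 5 (new)  [load 1000/2800]
  900 → container 5  [load 1900/2800]
  700 → container 5  [load 2600/2800]
5 containers opened.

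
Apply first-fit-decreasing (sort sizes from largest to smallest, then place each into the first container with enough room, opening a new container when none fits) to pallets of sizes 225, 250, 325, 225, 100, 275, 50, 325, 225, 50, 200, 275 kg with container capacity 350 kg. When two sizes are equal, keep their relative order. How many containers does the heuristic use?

Sorted descending: 325, 325, 275, 275, 250, 225, 225, 225, 200, 100, 50, 50.
  325 → container 1 (new)  [load 325/350]
  325 → container 2 (new)  [load 325/350]
  275 → container 3 (new)  [load 275/350]
  275 → container 4 (new)  [load 275/350]
  250 → container 5 (new)  [load 250/350]
  225 → container 6 (new)  [load 225/350]
  225 → container 7 (new)  [load 225/350]
  225 → container 8 (new)  [load 225/350]
  200 → container 9 (new)  [load 200/350]
  100 → container 5  [load 350/350]
  50 → container 3  [load 325/350]
  50 → container 4  [load 325/350]
9 containers opened.

9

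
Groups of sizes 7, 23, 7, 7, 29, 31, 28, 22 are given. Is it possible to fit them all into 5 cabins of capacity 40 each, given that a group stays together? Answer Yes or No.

Yes

A valid assignment using 5 cabins:
  cabin 1: 31 + 7 = 38
  cabin 2: 29 + 7 = 36
  cabin 3: 28 + 7 = 35
  cabin 4: 23 = 23
  cabin 5: 22 = 22
Every load is within 40, so 5 cabins suffice.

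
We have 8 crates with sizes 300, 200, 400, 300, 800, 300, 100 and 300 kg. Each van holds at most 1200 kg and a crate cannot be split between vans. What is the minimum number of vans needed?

Total = 800 + 400 + 300 + 300 + 300 + 300 + 200 + 100 = 2700 kg.
Lower bound: ⌈2700/1200⌉ = 3 vans.
A packing using 3 vans:
  van 1: 800 + 400 = 1200
  van 2: 300 + 300 + 300 + 300 = 1200
  van 3: 200 + 100 = 300
This matches the lower bound, so 3 is optimal.

3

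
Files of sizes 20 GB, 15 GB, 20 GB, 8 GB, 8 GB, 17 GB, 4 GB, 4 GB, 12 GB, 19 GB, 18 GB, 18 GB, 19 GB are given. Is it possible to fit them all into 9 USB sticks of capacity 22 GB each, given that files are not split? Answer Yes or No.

No

Total = 182 GB; ⌈182/22⌉ = 9.
The bound of 9 does not rule out 9, but exhaustive search shows no assignment into 9 USB sticks of capacity 22 GB exists — the minimum is 10.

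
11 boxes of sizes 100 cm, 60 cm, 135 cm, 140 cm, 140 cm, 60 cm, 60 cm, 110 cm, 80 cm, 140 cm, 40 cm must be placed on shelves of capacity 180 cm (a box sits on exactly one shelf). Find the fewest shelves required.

7

Total = 140 + 140 + 140 + 135 + 110 + 100 + 80 + 60 + 60 + 60 + 40 = 1065 cm.
Lower bound: ⌈1065/180⌉ = 6 shelves.
A packing using 7 shelves:
  shelf 1: 140 + 40 = 180
  shelf 2: 140 = 140
  shelf 3: 140 = 140
  shelf 4: 135 = 135
  shelf 5: 110 + 60 = 170
  shelf 6: 100 + 80 = 180
  shelf 7: 60 + 60 = 120
No arrangement into 6 shelves stays within capacity, so 7 is optimal.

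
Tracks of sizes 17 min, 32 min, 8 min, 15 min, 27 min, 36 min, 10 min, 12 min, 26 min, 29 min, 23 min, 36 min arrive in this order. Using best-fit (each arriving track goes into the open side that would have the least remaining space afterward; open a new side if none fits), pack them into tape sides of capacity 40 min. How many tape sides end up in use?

8

  17 → side 1 (new)  [load 17/40]
  32 → side 2 (new)  [load 32/40]
  8 → side 2  [load 40/40]
  15 → side 1  [load 32/40]
  27 → side 3 (new)  [load 27/40]
  36 → side 4 (new)  [load 36/40]
  10 → side 3  [load 37/40]
  12 → side 5 (new)  [load 12/40]
  26 → side 5  [load 38/40]
  29 → side 6 (new)  [load 29/40]
  23 → side 7 (new)  [load 23/40]
  36 → side 8 (new)  [load 36/40]
8 tape sides opened.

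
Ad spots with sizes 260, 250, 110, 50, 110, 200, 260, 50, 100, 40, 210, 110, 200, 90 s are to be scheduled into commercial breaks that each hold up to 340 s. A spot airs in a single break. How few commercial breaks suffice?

7

Total = 260 + 260 + 250 + 210 + 200 + 200 + 110 + 110 + 110 + 100 + 90 + 50 + 50 + 40 = 2040 s.
Lower bound: ⌈2040/340⌉ = 6 commercial breaks.
A packing using 7 commercial breaks:
  break 1: 260 + 50 = 310
  break 2: 260 + 50 = 310
  break 3: 250 + 90 = 340
  break 4: 210 + 110 = 320
  break 5: 200 + 110 = 310
  break 6: 200 + 110 = 310
  break 7: 100 + 40 = 140
No arrangement into 6 commercial breaks stays within capacity, so 7 is optimal.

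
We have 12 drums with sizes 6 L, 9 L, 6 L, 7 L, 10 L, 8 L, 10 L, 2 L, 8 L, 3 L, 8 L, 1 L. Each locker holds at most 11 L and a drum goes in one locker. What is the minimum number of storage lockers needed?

Total = 10 + 10 + 9 + 8 + 8 + 8 + 7 + 6 + 6 + 3 + 2 + 1 = 78 L.
Lower bound: ⌈78/11⌉ = 8 storage lockers.
Also, 9 drums each exceed 11/2 L, and no two of those can share a locker, so at least 9 storage lockers are needed.
A packing using 9 storage lockers:
  locker 1: 10 + 1 = 11
  locker 2: 10 = 10
  locker 3: 9 + 2 = 11
  locker 4: 8 + 3 = 11
  locker 5: 8 = 8
  locker 6: 8 = 8
  locker 7: 7 = 7
  locker 8: 6 = 6
  locker 9: 6 = 6
This matches the lower bound, so 9 is optimal.

9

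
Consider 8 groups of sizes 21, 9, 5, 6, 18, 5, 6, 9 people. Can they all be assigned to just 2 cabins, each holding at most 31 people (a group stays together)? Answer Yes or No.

Total = 79 people; ⌈79/31⌉ = 3.
At least 3 cabins are required, but only 2 are allowed.

No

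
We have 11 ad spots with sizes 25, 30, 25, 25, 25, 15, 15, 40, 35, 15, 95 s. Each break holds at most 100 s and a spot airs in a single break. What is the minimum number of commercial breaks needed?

Total = 95 + 40 + 35 + 30 + 25 + 25 + 25 + 25 + 15 + 15 + 15 = 345 s.
Lower bound: ⌈345/100⌉ = 4 commercial breaks.
A packing using 4 commercial breaks:
  break 1: 95 = 95
  break 2: 40 + 35 + 25 = 100
  break 3: 30 + 25 + 25 + 15 = 95
  break 4: 25 + 15 + 15 = 55
This matches the lower bound, so 4 is optimal.

4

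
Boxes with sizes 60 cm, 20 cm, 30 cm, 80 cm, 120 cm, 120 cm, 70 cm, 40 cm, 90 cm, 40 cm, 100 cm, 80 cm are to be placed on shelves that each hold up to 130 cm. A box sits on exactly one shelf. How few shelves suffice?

Total = 120 + 120 + 100 + 90 + 80 + 80 + 70 + 60 + 40 + 40 + 30 + 20 = 850 cm.
Lower bound: ⌈850/130⌉ = 7 shelves.
A packing using 7 shelves:
  shelf 1: 120 = 120
  shelf 2: 120 = 120
  shelf 3: 100 + 30 = 130
  shelf 4: 90 + 40 = 130
  shelf 5: 80 + 40 = 120
  shelf 6: 80 + 20 = 100
  shelf 7: 70 + 60 = 130
This matches the lower bound, so 7 is optimal.

7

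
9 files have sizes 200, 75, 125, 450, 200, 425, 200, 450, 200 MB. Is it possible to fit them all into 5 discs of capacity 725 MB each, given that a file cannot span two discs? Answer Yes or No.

A valid assignment using 4 discs:
  disc 1: 450 + 200 + 75 = 725
  disc 2: 450 + 200 = 650
  disc 3: 425 + 200 = 625
  disc 4: 200 + 125 = 325
That uses only 4 ≤ 5, so 5 discs are enough.

Yes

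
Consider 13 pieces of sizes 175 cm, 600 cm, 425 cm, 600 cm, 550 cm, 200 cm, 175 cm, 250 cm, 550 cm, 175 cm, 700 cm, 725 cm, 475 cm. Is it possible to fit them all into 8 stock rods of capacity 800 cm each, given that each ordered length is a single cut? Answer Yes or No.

Yes

A valid assignment using 8 stock rods:
  stock rod 1: 725 = 725
  stock rod 2: 700 = 700
  stock rod 3: 600 + 200 = 800
  stock rod 4: 600 + 175 = 775
  stock rod 5: 550 + 250 = 800
  stock rod 6: 550 + 175 = 725
  stock rod 7: 475 + 175 = 650
  stock rod 8: 425 = 425
Every load is within 800 cm, so 8 stock rods suffice.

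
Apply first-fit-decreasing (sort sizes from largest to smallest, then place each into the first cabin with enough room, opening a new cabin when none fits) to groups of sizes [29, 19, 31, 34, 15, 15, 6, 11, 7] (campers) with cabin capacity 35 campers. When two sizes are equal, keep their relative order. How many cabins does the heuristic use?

Sorted descending: 34, 31, 29, 19, 15, 15, 11, 7, 6.
  34 → cabin 1 (new)  [load 34/35]
  31 → cabin 2 (new)  [load 31/35]
  29 → cabin 3 (new)  [load 29/35]
  19 → cabin 4 (new)  [load 19/35]
  15 → cabin 4  [load 34/35]
  15 → cabin 5 (new)  [load 15/35]
  11 → cabin 5  [load 26/35]
  7 → cabin 5  [load 33/35]
  6 → cabin 3  [load 35/35]
5 cabins opened.

5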